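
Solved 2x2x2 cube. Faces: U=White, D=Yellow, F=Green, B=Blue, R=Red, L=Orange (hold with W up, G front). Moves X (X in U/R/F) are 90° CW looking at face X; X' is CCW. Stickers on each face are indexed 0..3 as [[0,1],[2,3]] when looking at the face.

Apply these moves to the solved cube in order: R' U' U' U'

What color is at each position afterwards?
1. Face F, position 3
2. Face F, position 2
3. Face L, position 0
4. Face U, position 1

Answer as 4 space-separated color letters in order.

After move 1 (R'): R=RRRR U=WBWB F=GWGW D=YGYG B=YBYB
After move 2 (U'): U=BBWW F=OOGW R=GWRR B=RRYB L=YBOO
After move 3 (U'): U=BWBW F=YBGW R=OORR B=GWYB L=RROO
After move 4 (U'): U=WWBB F=RRGW R=YBRR B=OOYB L=GWOO
Query 1: F[3] = W
Query 2: F[2] = G
Query 3: L[0] = G
Query 4: U[1] = W

Answer: W G G W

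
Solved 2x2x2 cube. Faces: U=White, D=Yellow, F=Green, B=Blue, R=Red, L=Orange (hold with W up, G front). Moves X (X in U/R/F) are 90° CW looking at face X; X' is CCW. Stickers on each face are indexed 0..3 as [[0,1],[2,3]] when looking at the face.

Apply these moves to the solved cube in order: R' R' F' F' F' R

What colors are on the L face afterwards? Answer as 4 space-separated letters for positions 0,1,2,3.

After move 1 (R'): R=RRRR U=WBWB F=GWGW D=YGYG B=YBYB
After move 2 (R'): R=RRRR U=WYWY F=GBGB D=YWYW B=GBGB
After move 3 (F'): F=BBGG U=WYRR R=WRYR D=OOYW L=OYOW
After move 4 (F'): F=BGBG U=WYWY R=OROR D=YWYW L=OROR
After move 5 (F'): F=GGBB U=WYOO R=WRYR D=RRYW L=OYOW
After move 6 (R): R=YWRR U=WGOB F=GRBW D=RGYG B=OBYB
Query: L face = OYOW

Answer: O Y O W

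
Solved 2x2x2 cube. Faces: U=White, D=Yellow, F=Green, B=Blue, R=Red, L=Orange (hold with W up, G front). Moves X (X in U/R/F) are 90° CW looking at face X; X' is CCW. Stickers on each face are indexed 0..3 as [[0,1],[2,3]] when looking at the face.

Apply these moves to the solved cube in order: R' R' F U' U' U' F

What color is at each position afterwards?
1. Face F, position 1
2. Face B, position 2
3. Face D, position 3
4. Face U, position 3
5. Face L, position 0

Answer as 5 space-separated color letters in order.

After move 1 (R'): R=RRRR U=WBWB F=GWGW D=YGYG B=YBYB
After move 2 (R'): R=RRRR U=WYWY F=GBGB D=YWYW B=GBGB
After move 3 (F): F=GGBB U=WYOO R=WRYR D=RRYW L=OYOW
After move 4 (U'): U=YOWO F=OYBB R=GGYR B=WRGB L=GBOW
After move 5 (U'): U=OOYW F=GBBB R=OYYR B=GGGB L=WROW
After move 6 (U'): U=OWOY F=WRBB R=GBYR B=OYGB L=GGOW
After move 7 (F): F=BWBR U=OWWG R=OBYR D=YGYW L=GROR
Query 1: F[1] = W
Query 2: B[2] = G
Query 3: D[3] = W
Query 4: U[3] = G
Query 5: L[0] = G

Answer: W G W G G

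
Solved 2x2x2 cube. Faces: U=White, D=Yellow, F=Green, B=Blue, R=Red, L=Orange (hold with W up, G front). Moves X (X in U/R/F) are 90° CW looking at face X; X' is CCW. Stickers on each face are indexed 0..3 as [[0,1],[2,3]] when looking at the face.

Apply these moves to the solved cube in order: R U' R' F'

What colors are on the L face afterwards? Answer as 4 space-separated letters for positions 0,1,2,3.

Answer: W R O W

Derivation:
After move 1 (R): R=RRRR U=WGWG F=GYGY D=YBYB B=WBWB
After move 2 (U'): U=GGWW F=OOGY R=GYRR B=RRWB L=WBOO
After move 3 (R'): R=YRGR U=GWWR F=OGGW D=YOYY B=BRBB
After move 4 (F'): F=GWOG U=GWYG R=ORYR D=BOYY L=WROW
Query: L face = WROW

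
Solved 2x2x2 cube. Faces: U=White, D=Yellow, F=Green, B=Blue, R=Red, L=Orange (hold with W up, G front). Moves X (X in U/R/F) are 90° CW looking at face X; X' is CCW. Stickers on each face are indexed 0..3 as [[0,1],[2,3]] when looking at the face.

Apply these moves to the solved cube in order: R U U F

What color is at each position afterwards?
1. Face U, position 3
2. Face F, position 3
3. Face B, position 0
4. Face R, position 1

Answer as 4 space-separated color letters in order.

Answer: R B G O

Derivation:
After move 1 (R): R=RRRR U=WGWG F=GYGY D=YBYB B=WBWB
After move 2 (U): U=WWGG F=RRGY R=WBRR B=OOWB L=GYOO
After move 3 (U): U=GWGW F=WBGY R=OORR B=GYWB L=RROO
After move 4 (F): F=GWYB U=GWOR R=GOWR D=ROYB L=RYOB
Query 1: U[3] = R
Query 2: F[3] = B
Query 3: B[0] = G
Query 4: R[1] = O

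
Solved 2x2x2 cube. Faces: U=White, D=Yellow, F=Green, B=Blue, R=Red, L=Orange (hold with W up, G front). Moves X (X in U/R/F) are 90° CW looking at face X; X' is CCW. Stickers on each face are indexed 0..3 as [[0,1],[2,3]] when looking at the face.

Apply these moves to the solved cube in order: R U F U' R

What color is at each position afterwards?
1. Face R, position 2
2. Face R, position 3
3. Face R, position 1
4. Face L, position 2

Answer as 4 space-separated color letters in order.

Answer: R R G O

Derivation:
After move 1 (R): R=RRRR U=WGWG F=GYGY D=YBYB B=WBWB
After move 2 (U): U=WWGG F=RRGY R=WBRR B=OOWB L=GYOO
After move 3 (F): F=GRYR U=WWOY R=GBGR D=RWYB L=GYOB
After move 4 (U'): U=WYWO F=GYYR R=GRGR B=GBWB L=OOOB
After move 5 (R): R=GGRR U=WYWR F=GWYB D=RWYG B=OBYB
Query 1: R[2] = R
Query 2: R[3] = R
Query 3: R[1] = G
Query 4: L[2] = O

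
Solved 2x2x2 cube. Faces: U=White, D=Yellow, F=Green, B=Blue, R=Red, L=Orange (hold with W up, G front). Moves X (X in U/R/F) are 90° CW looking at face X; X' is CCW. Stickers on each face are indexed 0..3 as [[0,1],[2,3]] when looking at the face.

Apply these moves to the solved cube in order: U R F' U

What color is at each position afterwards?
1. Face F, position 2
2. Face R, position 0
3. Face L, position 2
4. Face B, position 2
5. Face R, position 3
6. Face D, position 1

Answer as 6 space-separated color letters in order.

Answer: R W O W B O

Derivation:
After move 1 (U): U=WWWW F=RRGG R=BBRR B=OOBB L=GGOO
After move 2 (R): R=RBRB U=WRWG F=RYGY D=YBYO B=WOWB
After move 3 (F'): F=YYRG U=WRRR R=BBYB D=GOYO L=GGOW
After move 4 (U): U=RWRR F=BBRG R=WOYB B=GGWB L=YYOW
Query 1: F[2] = R
Query 2: R[0] = W
Query 3: L[2] = O
Query 4: B[2] = W
Query 5: R[3] = B
Query 6: D[1] = O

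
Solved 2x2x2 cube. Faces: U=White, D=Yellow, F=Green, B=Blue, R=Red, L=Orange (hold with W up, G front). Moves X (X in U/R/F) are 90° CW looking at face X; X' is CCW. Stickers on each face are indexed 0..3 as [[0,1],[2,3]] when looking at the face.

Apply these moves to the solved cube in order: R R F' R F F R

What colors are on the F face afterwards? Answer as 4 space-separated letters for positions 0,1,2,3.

After move 1 (R): R=RRRR U=WGWG F=GYGY D=YBYB B=WBWB
After move 2 (R): R=RRRR U=WYWY F=GBGB D=YWYW B=GBGB
After move 3 (F'): F=BBGG U=WYRR R=WRYR D=OOYW L=OYOW
After move 4 (R): R=YWRR U=WBRG F=BOGW D=OGYG B=RBYB
After move 5 (F): F=GBWO U=WBWY R=RWGR D=RYYG L=OOOG
After move 6 (F): F=WGOB U=WBGO R=WWYR D=GRYG L=OROY
After move 7 (R): R=YWRW U=WGGB F=WROG D=GYYR B=OBBB
Query: F face = WROG

Answer: W R O G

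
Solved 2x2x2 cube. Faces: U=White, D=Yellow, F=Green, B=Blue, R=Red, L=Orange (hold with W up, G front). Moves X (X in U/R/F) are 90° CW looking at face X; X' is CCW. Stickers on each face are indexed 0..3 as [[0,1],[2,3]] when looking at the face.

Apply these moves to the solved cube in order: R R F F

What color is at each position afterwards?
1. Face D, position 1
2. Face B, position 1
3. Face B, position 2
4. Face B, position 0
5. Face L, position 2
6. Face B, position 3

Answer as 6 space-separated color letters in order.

Answer: W B G G O B

Derivation:
After move 1 (R): R=RRRR U=WGWG F=GYGY D=YBYB B=WBWB
After move 2 (R): R=RRRR U=WYWY F=GBGB D=YWYW B=GBGB
After move 3 (F): F=GGBB U=WYOO R=WRYR D=RRYW L=OYOW
After move 4 (F): F=BGBG U=WYWY R=OROR D=YWYW L=OROR
Query 1: D[1] = W
Query 2: B[1] = B
Query 3: B[2] = G
Query 4: B[0] = G
Query 5: L[2] = O
Query 6: B[3] = B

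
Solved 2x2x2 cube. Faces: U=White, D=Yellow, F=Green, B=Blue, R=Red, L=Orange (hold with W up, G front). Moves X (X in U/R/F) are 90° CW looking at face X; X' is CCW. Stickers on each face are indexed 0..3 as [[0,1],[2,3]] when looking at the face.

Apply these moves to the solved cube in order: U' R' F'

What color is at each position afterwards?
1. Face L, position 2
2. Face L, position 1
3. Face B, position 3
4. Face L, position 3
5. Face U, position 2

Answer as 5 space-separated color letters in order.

Answer: O R B W G

Derivation:
After move 1 (U'): U=WWWW F=OOGG R=GGRR B=RRBB L=BBOO
After move 2 (R'): R=GRGR U=WBWR F=OWGW D=YOYG B=YRYB
After move 3 (F'): F=WWOG U=WBGG R=ORYR D=BOYG L=BROW
Query 1: L[2] = O
Query 2: L[1] = R
Query 3: B[3] = B
Query 4: L[3] = W
Query 5: U[2] = G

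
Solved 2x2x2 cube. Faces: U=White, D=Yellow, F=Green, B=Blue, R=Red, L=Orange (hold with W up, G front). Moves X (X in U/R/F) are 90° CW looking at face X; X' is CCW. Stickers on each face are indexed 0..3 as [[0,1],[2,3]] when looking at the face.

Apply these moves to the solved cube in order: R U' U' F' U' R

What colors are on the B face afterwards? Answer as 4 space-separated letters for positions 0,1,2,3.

Answer: O O R B

Derivation:
After move 1 (R): R=RRRR U=WGWG F=GYGY D=YBYB B=WBWB
After move 2 (U'): U=GGWW F=OOGY R=GYRR B=RRWB L=WBOO
After move 3 (U'): U=GWGW F=WBGY R=OORR B=GYWB L=RROO
After move 4 (F'): F=BYWG U=GWOR R=BOYR D=ROYB L=RWOG
After move 5 (U'): U=WRGO F=RWWG R=BYYR B=BOWB L=GYOG
After move 6 (R): R=YBRY U=WWGG F=ROWB D=RWYB B=OORB
Query: B face = OORB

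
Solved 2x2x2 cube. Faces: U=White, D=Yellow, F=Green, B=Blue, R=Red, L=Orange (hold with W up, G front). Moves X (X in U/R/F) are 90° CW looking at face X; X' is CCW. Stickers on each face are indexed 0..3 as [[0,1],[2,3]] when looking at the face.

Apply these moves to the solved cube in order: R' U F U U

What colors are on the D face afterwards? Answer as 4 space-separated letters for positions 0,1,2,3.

After move 1 (R'): R=RRRR U=WBWB F=GWGW D=YGYG B=YBYB
After move 2 (U): U=WWBB F=RRGW R=YBRR B=OOYB L=GWOO
After move 3 (F): F=GRWR U=WWOW R=BBBR D=RYYG L=GYOG
After move 4 (U): U=OWWW F=BBWR R=OOBR B=GYYB L=GROG
After move 5 (U): U=WOWW F=OOWR R=GYBR B=GRYB L=BBOG
Query: D face = RYYG

Answer: R Y Y G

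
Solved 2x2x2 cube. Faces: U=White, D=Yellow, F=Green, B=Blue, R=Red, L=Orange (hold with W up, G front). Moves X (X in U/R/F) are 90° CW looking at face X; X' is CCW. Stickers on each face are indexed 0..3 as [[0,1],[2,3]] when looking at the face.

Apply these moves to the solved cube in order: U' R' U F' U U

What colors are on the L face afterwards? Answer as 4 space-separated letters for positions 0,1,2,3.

After move 1 (U'): U=WWWW F=OOGG R=GGRR B=RRBB L=BBOO
After move 2 (R'): R=GRGR U=WBWR F=OWGW D=YOYG B=YRYB
After move 3 (U): U=WWRB F=GRGW R=YRGR B=BBYB L=OWOO
After move 4 (F'): F=RWGG U=WWYG R=ORYR D=WOYG L=OBOR
After move 5 (U): U=YWGW F=ORGG R=BBYR B=OBYB L=RWOR
After move 6 (U): U=GYWW F=BBGG R=OBYR B=RWYB L=OROR
Query: L face = OROR

Answer: O R O R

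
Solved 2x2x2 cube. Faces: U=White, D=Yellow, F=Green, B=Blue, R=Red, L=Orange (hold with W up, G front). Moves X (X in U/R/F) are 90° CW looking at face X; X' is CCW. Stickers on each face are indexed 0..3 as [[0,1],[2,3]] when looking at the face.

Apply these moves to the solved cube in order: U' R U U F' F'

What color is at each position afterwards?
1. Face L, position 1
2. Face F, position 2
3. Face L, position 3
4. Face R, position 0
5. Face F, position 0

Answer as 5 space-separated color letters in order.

Answer: R R B O Y

Derivation:
After move 1 (U'): U=WWWW F=OOGG R=GGRR B=RRBB L=BBOO
After move 2 (R): R=RGRG U=WOWG F=OYGY D=YBYR B=WRWB
After move 3 (U): U=WWGO F=RGGY R=WRRG B=BBWB L=OYOO
After move 4 (U): U=GWOW F=WRGY R=BBRG B=OYWB L=RGOO
After move 5 (F'): F=RYWG U=GWBR R=BBYG D=GOYR L=RWOO
After move 6 (F'): F=YGRW U=GWBY R=OBGG D=WOYR L=RROB
Query 1: L[1] = R
Query 2: F[2] = R
Query 3: L[3] = B
Query 4: R[0] = O
Query 5: F[0] = Y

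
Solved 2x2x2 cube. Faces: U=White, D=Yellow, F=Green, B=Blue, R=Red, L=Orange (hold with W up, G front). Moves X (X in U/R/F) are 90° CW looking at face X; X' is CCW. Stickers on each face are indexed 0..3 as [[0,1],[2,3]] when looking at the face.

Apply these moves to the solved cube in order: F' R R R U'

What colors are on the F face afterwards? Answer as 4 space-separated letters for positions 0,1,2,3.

After move 1 (F'): F=GGGG U=WWRR R=YRYR D=OOYY L=OWOW
After move 2 (R): R=YYRR U=WGRG F=GOGY D=OBYB B=RBWB
After move 3 (R): R=RYRY U=WORY F=GBGB D=OWYR B=GBGB
After move 4 (R): R=RRYY U=WBRB F=GWGR D=OGYG B=YBOB
After move 5 (U'): U=BBWR F=OWGR R=GWYY B=RROB L=YBOW
Query: F face = OWGR

Answer: O W G R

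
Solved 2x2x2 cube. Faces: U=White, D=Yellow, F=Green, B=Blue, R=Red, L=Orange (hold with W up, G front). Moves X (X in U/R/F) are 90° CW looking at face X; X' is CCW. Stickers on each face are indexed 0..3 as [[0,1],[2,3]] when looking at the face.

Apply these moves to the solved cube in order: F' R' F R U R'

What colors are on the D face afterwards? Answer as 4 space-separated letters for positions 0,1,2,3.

Answer: Y R Y G

Derivation:
After move 1 (F'): F=GGGG U=WWRR R=YRYR D=OOYY L=OWOW
After move 2 (R'): R=RRYY U=WBRB F=GWGR D=OGYG B=YBOB
After move 3 (F): F=GGRW U=WBWW R=RRBY D=YRYG L=OOOG
After move 4 (R): R=BRYR U=WGWW F=GRRG D=YOYY B=WBBB
After move 5 (U): U=WWWG F=BRRG R=WBYR B=OOBB L=GROG
After move 6 (R'): R=BRWY U=WBWO F=BWRG D=YRYG B=YOOB
Query: D face = YRYG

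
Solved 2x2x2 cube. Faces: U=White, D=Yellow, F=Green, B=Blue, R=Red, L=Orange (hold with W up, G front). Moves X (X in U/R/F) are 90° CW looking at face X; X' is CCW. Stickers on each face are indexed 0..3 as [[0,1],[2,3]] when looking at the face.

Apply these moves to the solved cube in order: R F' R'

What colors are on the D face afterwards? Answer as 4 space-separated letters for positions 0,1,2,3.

Answer: O Y Y G

Derivation:
After move 1 (R): R=RRRR U=WGWG F=GYGY D=YBYB B=WBWB
After move 2 (F'): F=YYGG U=WGRR R=BRYR D=OOYB L=OGOW
After move 3 (R'): R=RRBY U=WWRW F=YGGR D=OYYG B=BBOB
Query: D face = OYYG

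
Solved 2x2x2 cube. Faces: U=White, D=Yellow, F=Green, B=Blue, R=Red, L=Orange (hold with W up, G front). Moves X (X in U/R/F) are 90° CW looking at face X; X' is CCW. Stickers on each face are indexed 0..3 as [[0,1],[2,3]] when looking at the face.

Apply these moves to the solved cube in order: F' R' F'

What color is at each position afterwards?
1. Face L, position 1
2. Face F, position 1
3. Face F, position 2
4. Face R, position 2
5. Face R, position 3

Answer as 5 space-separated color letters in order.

Answer: B R G O Y

Derivation:
After move 1 (F'): F=GGGG U=WWRR R=YRYR D=OOYY L=OWOW
After move 2 (R'): R=RRYY U=WBRB F=GWGR D=OGYG B=YBOB
After move 3 (F'): F=WRGG U=WBRY R=GROY D=WWYG L=OBOR
Query 1: L[1] = B
Query 2: F[1] = R
Query 3: F[2] = G
Query 4: R[2] = O
Query 5: R[3] = Y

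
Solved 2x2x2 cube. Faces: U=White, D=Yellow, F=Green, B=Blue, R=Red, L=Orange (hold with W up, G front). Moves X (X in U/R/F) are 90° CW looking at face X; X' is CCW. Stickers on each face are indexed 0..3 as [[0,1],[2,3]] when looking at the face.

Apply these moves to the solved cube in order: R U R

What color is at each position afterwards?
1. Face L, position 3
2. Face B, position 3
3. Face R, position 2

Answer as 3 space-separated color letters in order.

Answer: O B R

Derivation:
After move 1 (R): R=RRRR U=WGWG F=GYGY D=YBYB B=WBWB
After move 2 (U): U=WWGG F=RRGY R=WBRR B=OOWB L=GYOO
After move 3 (R): R=RWRB U=WRGY F=RBGB D=YWYO B=GOWB
Query 1: L[3] = O
Query 2: B[3] = B
Query 3: R[2] = R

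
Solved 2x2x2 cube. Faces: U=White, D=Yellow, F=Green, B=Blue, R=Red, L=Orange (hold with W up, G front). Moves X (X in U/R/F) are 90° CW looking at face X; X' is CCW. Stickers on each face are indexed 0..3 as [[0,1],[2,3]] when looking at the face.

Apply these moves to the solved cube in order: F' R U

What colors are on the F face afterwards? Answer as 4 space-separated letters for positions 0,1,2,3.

Answer: Y Y G Y

Derivation:
After move 1 (F'): F=GGGG U=WWRR R=YRYR D=OOYY L=OWOW
After move 2 (R): R=YYRR U=WGRG F=GOGY D=OBYB B=RBWB
After move 3 (U): U=RWGG F=YYGY R=RBRR B=OWWB L=GOOW
Query: F face = YYGY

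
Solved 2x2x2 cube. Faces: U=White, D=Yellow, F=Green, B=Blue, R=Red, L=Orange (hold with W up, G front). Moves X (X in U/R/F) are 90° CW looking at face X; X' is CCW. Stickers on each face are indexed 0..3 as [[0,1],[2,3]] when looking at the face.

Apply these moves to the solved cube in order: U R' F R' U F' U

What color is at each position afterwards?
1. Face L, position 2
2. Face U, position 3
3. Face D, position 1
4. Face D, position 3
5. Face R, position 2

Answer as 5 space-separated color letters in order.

Answer: O W R W B

Derivation:
After move 1 (U): U=WWWW F=RRGG R=BBRR B=OOBB L=GGOO
After move 2 (R'): R=BRBR U=WBWO F=RWGW D=YRYG B=YOYB
After move 3 (F): F=GRWW U=WBOG R=WROR D=BBYG L=GYOR
After move 4 (R'): R=RRWO U=WYOY F=GBWG D=BRYW B=GOBB
After move 5 (U): U=OWYY F=RRWG R=GOWO B=GYBB L=GBOR
After move 6 (F'): F=RGRW U=OWGW R=ROBO D=BRYW L=GYOY
After move 7 (U): U=GOWW F=RORW R=GYBO B=GYBB L=RGOY
Query 1: L[2] = O
Query 2: U[3] = W
Query 3: D[1] = R
Query 4: D[3] = W
Query 5: R[2] = B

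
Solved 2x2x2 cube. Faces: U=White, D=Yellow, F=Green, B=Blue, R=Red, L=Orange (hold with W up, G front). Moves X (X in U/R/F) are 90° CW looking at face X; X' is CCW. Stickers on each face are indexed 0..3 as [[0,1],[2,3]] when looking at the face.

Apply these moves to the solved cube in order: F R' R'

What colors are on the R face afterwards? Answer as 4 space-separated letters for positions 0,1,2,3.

Answer: R W R W

Derivation:
After move 1 (F): F=GGGG U=WWOO R=WRWR D=RRYY L=OYOY
After move 2 (R'): R=RRWW U=WBOB F=GWGO D=RGYG B=YBRB
After move 3 (R'): R=RWRW U=WROY F=GBGB D=RWYO B=GBGB
Query: R face = RWRW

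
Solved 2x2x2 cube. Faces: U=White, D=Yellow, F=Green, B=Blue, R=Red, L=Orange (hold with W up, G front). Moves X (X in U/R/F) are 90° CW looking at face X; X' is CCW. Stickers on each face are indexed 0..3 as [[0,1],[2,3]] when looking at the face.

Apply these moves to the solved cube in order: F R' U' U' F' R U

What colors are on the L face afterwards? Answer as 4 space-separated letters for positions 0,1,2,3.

After move 1 (F): F=GGGG U=WWOO R=WRWR D=RRYY L=OYOY
After move 2 (R'): R=RRWW U=WBOB F=GWGO D=RGYG B=YBRB
After move 3 (U'): U=BBWO F=OYGO R=GWWW B=RRRB L=YBOY
After move 4 (U'): U=BOBW F=YBGO R=OYWW B=GWRB L=RROY
After move 5 (F'): F=BOYG U=BOOW R=GYRW D=RYYG L=RWOB
After move 6 (R): R=RGWY U=BOOG F=BYYG D=RRYG B=WWOB
After move 7 (U): U=OBGO F=RGYG R=WWWY B=RWOB L=BYOB
Query: L face = BYOB

Answer: B Y O B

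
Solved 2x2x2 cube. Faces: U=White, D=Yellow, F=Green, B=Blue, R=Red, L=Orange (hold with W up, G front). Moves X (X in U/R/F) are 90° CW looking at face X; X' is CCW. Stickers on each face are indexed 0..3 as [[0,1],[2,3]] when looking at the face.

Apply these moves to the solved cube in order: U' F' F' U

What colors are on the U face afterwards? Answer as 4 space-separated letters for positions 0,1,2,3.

After move 1 (U'): U=WWWW F=OOGG R=GGRR B=RRBB L=BBOO
After move 2 (F'): F=OGOG U=WWGR R=YGYR D=BOYY L=BWOW
After move 3 (F'): F=GGOO U=WWYY R=OGBR D=WWYY L=BROG
After move 4 (U): U=YWYW F=OGOO R=RRBR B=BRBB L=GGOG
Query: U face = YWYW

Answer: Y W Y W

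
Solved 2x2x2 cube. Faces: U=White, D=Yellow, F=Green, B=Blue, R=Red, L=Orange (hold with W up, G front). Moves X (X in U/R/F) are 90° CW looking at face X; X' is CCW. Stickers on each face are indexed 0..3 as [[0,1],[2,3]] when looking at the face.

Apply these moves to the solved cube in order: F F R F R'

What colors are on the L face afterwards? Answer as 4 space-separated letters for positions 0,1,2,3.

Answer: O W O B

Derivation:
After move 1 (F): F=GGGG U=WWOO R=WRWR D=RRYY L=OYOY
After move 2 (F): F=GGGG U=WWYY R=OROR D=WWYY L=OROR
After move 3 (R): R=OORR U=WGYG F=GWGY D=WBYB B=YBWB
After move 4 (F): F=GGYW U=WGRR R=YOGR D=ROYB L=OWOB
After move 5 (R'): R=ORYG U=WWRY F=GGYR D=RGYW B=BBOB
Query: L face = OWOB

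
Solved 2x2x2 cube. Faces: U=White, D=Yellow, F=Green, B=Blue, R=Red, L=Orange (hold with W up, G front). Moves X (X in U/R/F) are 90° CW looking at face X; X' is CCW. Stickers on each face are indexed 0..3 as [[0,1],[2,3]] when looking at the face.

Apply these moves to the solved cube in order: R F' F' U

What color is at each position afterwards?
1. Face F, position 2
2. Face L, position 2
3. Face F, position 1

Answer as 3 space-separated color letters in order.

After move 1 (R): R=RRRR U=WGWG F=GYGY D=YBYB B=WBWB
After move 2 (F'): F=YYGG U=WGRR R=BRYR D=OOYB L=OGOW
After move 3 (F'): F=YGYG U=WGBY R=OROR D=GWYB L=OROR
After move 4 (U): U=BWYG F=ORYG R=WBOR B=ORWB L=YGOR
Query 1: F[2] = Y
Query 2: L[2] = O
Query 3: F[1] = R

Answer: Y O R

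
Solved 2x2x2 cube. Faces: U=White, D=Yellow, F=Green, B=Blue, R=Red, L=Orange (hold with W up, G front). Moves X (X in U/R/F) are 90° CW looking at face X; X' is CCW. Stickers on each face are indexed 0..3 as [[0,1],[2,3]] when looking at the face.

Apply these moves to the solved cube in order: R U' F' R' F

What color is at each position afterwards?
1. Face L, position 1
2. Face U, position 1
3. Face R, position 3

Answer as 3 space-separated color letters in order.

After move 1 (R): R=RRRR U=WGWG F=GYGY D=YBYB B=WBWB
After move 2 (U'): U=GGWW F=OOGY R=GYRR B=RRWB L=WBOO
After move 3 (F'): F=OYOG U=GGGR R=BYYR D=BOYB L=WWOW
After move 4 (R'): R=YRBY U=GWGR F=OGOR D=BYYG B=BROB
After move 5 (F): F=OORG U=GWWW R=GRRY D=BYYG L=WBOY
Query 1: L[1] = B
Query 2: U[1] = W
Query 3: R[3] = Y

Answer: B W Y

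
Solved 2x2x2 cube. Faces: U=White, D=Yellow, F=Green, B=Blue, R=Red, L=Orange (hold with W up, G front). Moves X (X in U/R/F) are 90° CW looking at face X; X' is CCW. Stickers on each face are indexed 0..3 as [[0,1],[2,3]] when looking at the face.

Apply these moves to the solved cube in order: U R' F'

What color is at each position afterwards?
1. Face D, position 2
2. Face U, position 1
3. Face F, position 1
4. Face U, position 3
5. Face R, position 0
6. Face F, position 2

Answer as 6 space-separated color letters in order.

After move 1 (U): U=WWWW F=RRGG R=BBRR B=OOBB L=GGOO
After move 2 (R'): R=BRBR U=WBWO F=RWGW D=YRYG B=YOYB
After move 3 (F'): F=WWRG U=WBBB R=RRYR D=GOYG L=GOOW
Query 1: D[2] = Y
Query 2: U[1] = B
Query 3: F[1] = W
Query 4: U[3] = B
Query 5: R[0] = R
Query 6: F[2] = R

Answer: Y B W B R R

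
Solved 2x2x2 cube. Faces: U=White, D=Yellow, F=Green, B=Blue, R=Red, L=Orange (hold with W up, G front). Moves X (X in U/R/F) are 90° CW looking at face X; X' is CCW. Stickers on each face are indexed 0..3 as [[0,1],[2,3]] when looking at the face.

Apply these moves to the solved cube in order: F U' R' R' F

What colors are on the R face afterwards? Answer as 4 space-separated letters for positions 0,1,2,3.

After move 1 (F): F=GGGG U=WWOO R=WRWR D=RRYY L=OYOY
After move 2 (U'): U=WOWO F=OYGG R=GGWR B=WRBB L=BBOY
After move 3 (R'): R=GRGW U=WBWW F=OOGO D=RYYG B=YRRB
After move 4 (R'): R=RWGG U=WRWY F=OBGW D=ROYO B=GRYB
After move 5 (F): F=GOWB U=WRYB R=WWYG D=GRYO L=BROO
Query: R face = WWYG

Answer: W W Y G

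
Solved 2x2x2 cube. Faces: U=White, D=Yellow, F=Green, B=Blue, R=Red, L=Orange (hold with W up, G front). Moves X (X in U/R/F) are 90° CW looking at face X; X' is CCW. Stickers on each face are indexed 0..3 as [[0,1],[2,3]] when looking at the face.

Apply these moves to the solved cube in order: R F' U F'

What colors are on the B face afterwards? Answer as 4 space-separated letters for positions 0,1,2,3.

After move 1 (R): R=RRRR U=WGWG F=GYGY D=YBYB B=WBWB
After move 2 (F'): F=YYGG U=WGRR R=BRYR D=OOYB L=OGOW
After move 3 (U): U=RWRG F=BRGG R=WBYR B=OGWB L=YYOW
After move 4 (F'): F=RGBG U=RWWY R=OBOR D=YWYB L=YGOR
Query: B face = OGWB

Answer: O G W B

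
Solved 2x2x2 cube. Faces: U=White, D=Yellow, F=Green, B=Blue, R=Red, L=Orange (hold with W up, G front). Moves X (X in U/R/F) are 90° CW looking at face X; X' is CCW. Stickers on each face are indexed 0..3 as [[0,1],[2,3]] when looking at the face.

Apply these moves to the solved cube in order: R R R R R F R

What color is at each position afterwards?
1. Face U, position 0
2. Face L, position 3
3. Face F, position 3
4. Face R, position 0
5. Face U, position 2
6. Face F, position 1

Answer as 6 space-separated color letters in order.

After move 1 (R): R=RRRR U=WGWG F=GYGY D=YBYB B=WBWB
After move 2 (R): R=RRRR U=WYWY F=GBGB D=YWYW B=GBGB
After move 3 (R): R=RRRR U=WBWB F=GWGW D=YGYG B=YBYB
After move 4 (R): R=RRRR U=WWWW F=GGGG D=YYYY B=BBBB
After move 5 (R): R=RRRR U=WGWG F=GYGY D=YBYB B=WBWB
After move 6 (F): F=GGYY U=WGOO R=WRGR D=RRYB L=OYOB
After move 7 (R): R=GWRR U=WGOY F=GRYB D=RWYW B=OBGB
Query 1: U[0] = W
Query 2: L[3] = B
Query 3: F[3] = B
Query 4: R[0] = G
Query 5: U[2] = O
Query 6: F[1] = R

Answer: W B B G O R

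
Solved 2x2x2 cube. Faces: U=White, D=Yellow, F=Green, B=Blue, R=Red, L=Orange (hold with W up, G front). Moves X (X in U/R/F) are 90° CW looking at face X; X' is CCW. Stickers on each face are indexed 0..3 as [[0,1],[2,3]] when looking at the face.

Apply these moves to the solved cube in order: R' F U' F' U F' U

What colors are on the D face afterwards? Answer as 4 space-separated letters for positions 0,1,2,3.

After move 1 (R'): R=RRRR U=WBWB F=GWGW D=YGYG B=YBYB
After move 2 (F): F=GGWW U=WBOO R=WRBR D=RRYG L=OYOG
After move 3 (U'): U=BOWO F=OYWW R=GGBR B=WRYB L=YBOG
After move 4 (F'): F=YWOW U=BOGB R=RGRR D=BGYG L=YOOW
After move 5 (U): U=GBBO F=RGOW R=WRRR B=YOYB L=YWOW
After move 6 (F'): F=GWRO U=GBWR R=GRBR D=WWYG L=YOOB
After move 7 (U): U=WGRB F=GRRO R=YOBR B=YOYB L=GWOB
Query: D face = WWYG

Answer: W W Y G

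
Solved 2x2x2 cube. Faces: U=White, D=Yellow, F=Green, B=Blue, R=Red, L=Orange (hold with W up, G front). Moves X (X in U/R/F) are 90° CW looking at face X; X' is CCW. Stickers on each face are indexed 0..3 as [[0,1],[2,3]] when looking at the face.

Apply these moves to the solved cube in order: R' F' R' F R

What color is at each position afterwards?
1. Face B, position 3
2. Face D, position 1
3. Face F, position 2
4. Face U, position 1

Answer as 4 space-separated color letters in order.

After move 1 (R'): R=RRRR U=WBWB F=GWGW D=YGYG B=YBYB
After move 2 (F'): F=WWGG U=WBRR R=GRYR D=OOYG L=OBOW
After move 3 (R'): R=RRGY U=WYRY F=WBGR D=OWYG B=GBOB
After move 4 (F): F=GWRB U=WYWB R=RRYY D=GRYG L=OOOW
After move 5 (R): R=YRYR U=WWWB F=GRRG D=GOYG B=BBYB
Query 1: B[3] = B
Query 2: D[1] = O
Query 3: F[2] = R
Query 4: U[1] = W

Answer: B O R W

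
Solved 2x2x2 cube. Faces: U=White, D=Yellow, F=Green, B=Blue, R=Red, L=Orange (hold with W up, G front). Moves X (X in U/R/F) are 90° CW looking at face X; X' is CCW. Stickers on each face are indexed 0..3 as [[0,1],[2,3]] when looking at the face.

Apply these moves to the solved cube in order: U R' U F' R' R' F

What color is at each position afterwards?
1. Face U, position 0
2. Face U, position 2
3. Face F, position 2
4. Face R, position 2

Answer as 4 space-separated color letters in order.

After move 1 (U): U=WWWW F=RRGG R=BBRR B=OOBB L=GGOO
After move 2 (R'): R=BRBR U=WBWO F=RWGW D=YRYG B=YOYB
After move 3 (U): U=WWOB F=BRGW R=YOBR B=GGYB L=RWOO
After move 4 (F'): F=RWBG U=WWYB R=ROYR D=WOYG L=RBOO
After move 5 (R'): R=ORRY U=WYYG F=RWBB D=WWYG B=GGOB
After move 6 (R'): R=RYOR U=WOYG F=RYBG D=WWYB B=GGWB
After move 7 (F): F=BRGY U=WOOB R=YYGR D=ORYB L=RWOW
Query 1: U[0] = W
Query 2: U[2] = O
Query 3: F[2] = G
Query 4: R[2] = G

Answer: W O G G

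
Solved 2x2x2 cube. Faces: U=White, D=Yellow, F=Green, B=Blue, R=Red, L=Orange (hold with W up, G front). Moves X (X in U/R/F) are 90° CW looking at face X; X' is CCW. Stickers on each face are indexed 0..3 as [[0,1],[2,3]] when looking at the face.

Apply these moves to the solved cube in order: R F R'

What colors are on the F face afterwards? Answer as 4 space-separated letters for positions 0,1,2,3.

After move 1 (R): R=RRRR U=WGWG F=GYGY D=YBYB B=WBWB
After move 2 (F): F=GGYY U=WGOO R=WRGR D=RRYB L=OYOB
After move 3 (R'): R=RRWG U=WWOW F=GGYO D=RGYY B=BBRB
Query: F face = GGYO

Answer: G G Y O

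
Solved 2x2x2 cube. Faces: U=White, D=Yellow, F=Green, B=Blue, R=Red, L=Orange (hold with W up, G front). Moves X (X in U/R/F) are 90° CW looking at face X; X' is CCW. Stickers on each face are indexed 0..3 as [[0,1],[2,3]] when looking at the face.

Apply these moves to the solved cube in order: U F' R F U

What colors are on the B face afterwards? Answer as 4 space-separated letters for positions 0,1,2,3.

Answer: G G W B

Derivation:
After move 1 (U): U=WWWW F=RRGG R=BBRR B=OOBB L=GGOO
After move 2 (F'): F=RGRG U=WWBR R=YBYR D=GOYY L=GWOW
After move 3 (R): R=YYRB U=WGBG F=RORY D=GBYO B=ROWB
After move 4 (F): F=RRYO U=WGWW R=BYGB D=RYYO L=GGOB
After move 5 (U): U=WWWG F=BYYO R=ROGB B=GGWB L=RROB
Query: B face = GGWB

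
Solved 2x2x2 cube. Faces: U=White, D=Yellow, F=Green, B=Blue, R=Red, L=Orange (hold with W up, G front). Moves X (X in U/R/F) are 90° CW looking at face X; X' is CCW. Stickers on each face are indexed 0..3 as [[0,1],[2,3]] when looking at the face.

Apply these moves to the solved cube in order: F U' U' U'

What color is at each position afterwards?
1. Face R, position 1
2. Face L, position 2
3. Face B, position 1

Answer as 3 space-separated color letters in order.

Answer: B O Y

Derivation:
After move 1 (F): F=GGGG U=WWOO R=WRWR D=RRYY L=OYOY
After move 2 (U'): U=WOWO F=OYGG R=GGWR B=WRBB L=BBOY
After move 3 (U'): U=OOWW F=BBGG R=OYWR B=GGBB L=WROY
After move 4 (U'): U=OWOW F=WRGG R=BBWR B=OYBB L=GGOY
Query 1: R[1] = B
Query 2: L[2] = O
Query 3: B[1] = Y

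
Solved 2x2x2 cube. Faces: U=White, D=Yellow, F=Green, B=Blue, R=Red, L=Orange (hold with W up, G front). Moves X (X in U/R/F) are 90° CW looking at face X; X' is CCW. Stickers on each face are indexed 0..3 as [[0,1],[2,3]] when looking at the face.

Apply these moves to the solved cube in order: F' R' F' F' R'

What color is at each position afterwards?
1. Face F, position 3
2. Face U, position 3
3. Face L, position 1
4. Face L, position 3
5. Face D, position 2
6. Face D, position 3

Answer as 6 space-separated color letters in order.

Answer: O Y Y R Y G

Derivation:
After move 1 (F'): F=GGGG U=WWRR R=YRYR D=OOYY L=OWOW
After move 2 (R'): R=RRYY U=WBRB F=GWGR D=OGYG B=YBOB
After move 3 (F'): F=WRGG U=WBRY R=GROY D=WWYG L=OBOR
After move 4 (F'): F=RGWG U=WBGO R=WRWY D=BRYG L=OYOR
After move 5 (R'): R=RYWW U=WOGY F=RBWO D=BGYG B=GBRB
Query 1: F[3] = O
Query 2: U[3] = Y
Query 3: L[1] = Y
Query 4: L[3] = R
Query 5: D[2] = Y
Query 6: D[3] = G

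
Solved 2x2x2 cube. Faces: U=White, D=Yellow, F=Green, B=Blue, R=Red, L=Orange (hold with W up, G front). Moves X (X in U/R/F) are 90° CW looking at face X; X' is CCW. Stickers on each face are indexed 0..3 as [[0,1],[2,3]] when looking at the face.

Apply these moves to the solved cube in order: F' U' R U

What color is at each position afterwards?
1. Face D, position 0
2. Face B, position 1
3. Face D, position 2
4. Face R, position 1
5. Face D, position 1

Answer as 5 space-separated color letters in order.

Answer: O B Y R B

Derivation:
After move 1 (F'): F=GGGG U=WWRR R=YRYR D=OOYY L=OWOW
After move 2 (U'): U=WRWR F=OWGG R=GGYR B=YRBB L=BBOW
After move 3 (R): R=YGRG U=WWWG F=OOGY D=OBYY B=RRRB
After move 4 (U): U=WWGW F=YGGY R=RRRG B=BBRB L=OOOW
Query 1: D[0] = O
Query 2: B[1] = B
Query 3: D[2] = Y
Query 4: R[1] = R
Query 5: D[1] = B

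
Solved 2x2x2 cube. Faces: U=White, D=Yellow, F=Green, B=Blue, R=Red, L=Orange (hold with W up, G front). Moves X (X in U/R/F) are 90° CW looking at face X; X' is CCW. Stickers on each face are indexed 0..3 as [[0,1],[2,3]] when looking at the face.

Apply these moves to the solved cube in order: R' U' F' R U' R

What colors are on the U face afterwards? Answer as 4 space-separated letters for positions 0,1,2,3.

Answer: W W B G

Derivation:
After move 1 (R'): R=RRRR U=WBWB F=GWGW D=YGYG B=YBYB
After move 2 (U'): U=BBWW F=OOGW R=GWRR B=RRYB L=YBOO
After move 3 (F'): F=OWOG U=BBGR R=GWYR D=BOYG L=YWOW
After move 4 (R): R=YGRW U=BWGG F=OOOG D=BYYR B=RRBB
After move 5 (U'): U=WGBG F=YWOG R=OORW B=YGBB L=RROW
After move 6 (R): R=ROWO U=WWBG F=YYOR D=BBYY B=GGGB
Query: U face = WWBG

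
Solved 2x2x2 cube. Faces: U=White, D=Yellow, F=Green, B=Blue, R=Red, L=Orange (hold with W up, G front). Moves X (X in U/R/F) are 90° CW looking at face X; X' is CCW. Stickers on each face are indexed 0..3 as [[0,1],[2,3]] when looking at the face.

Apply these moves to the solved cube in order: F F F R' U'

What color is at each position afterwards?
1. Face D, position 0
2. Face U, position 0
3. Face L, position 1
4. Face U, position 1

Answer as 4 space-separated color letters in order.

Answer: O B B B

Derivation:
After move 1 (F): F=GGGG U=WWOO R=WRWR D=RRYY L=OYOY
After move 2 (F): F=GGGG U=WWYY R=OROR D=WWYY L=OROR
After move 3 (F): F=GGGG U=WWRR R=YRYR D=OOYY L=OWOW
After move 4 (R'): R=RRYY U=WBRB F=GWGR D=OGYG B=YBOB
After move 5 (U'): U=BBWR F=OWGR R=GWYY B=RROB L=YBOW
Query 1: D[0] = O
Query 2: U[0] = B
Query 3: L[1] = B
Query 4: U[1] = B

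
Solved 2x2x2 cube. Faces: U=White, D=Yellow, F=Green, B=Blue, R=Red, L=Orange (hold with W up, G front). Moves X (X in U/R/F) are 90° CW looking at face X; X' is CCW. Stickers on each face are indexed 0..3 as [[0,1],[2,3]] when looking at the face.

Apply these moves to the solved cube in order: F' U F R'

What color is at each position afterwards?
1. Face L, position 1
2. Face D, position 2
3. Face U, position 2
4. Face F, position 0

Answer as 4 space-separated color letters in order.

After move 1 (F'): F=GGGG U=WWRR R=YRYR D=OOYY L=OWOW
After move 2 (U): U=RWRW F=YRGG R=BBYR B=OWBB L=GGOW
After move 3 (F): F=GYGR U=RWWG R=RBWR D=YBYY L=GOOO
After move 4 (R'): R=BRRW U=RBWO F=GWGG D=YYYR B=YWBB
Query 1: L[1] = O
Query 2: D[2] = Y
Query 3: U[2] = W
Query 4: F[0] = G

Answer: O Y W G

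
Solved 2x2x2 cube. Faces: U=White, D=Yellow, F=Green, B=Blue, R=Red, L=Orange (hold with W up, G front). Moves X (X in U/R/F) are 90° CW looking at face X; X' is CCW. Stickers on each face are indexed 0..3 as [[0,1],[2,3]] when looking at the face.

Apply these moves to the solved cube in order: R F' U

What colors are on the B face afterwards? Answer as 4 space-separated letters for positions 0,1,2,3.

Answer: O G W B

Derivation:
After move 1 (R): R=RRRR U=WGWG F=GYGY D=YBYB B=WBWB
After move 2 (F'): F=YYGG U=WGRR R=BRYR D=OOYB L=OGOW
After move 3 (U): U=RWRG F=BRGG R=WBYR B=OGWB L=YYOW
Query: B face = OGWB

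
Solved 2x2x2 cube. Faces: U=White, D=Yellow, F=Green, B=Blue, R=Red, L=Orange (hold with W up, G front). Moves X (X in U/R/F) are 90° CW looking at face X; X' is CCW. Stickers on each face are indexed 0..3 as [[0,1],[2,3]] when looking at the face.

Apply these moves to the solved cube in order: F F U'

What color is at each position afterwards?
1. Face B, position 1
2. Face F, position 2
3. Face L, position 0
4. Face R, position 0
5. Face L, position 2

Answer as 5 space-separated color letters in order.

Answer: R G B G O

Derivation:
After move 1 (F): F=GGGG U=WWOO R=WRWR D=RRYY L=OYOY
After move 2 (F): F=GGGG U=WWYY R=OROR D=WWYY L=OROR
After move 3 (U'): U=WYWY F=ORGG R=GGOR B=ORBB L=BBOR
Query 1: B[1] = R
Query 2: F[2] = G
Query 3: L[0] = B
Query 4: R[0] = G
Query 5: L[2] = O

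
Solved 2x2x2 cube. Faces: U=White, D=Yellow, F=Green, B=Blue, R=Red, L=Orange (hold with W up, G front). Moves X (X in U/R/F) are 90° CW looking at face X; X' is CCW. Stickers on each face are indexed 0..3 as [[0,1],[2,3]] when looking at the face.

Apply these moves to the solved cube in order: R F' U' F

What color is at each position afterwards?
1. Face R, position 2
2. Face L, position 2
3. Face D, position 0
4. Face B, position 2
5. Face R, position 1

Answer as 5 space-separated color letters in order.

Answer: R O Y W Y

Derivation:
After move 1 (R): R=RRRR U=WGWG F=GYGY D=YBYB B=WBWB
After move 2 (F'): F=YYGG U=WGRR R=BRYR D=OOYB L=OGOW
After move 3 (U'): U=GRWR F=OGGG R=YYYR B=BRWB L=WBOW
After move 4 (F): F=GOGG U=GRWB R=WYRR D=YYYB L=WOOO
Query 1: R[2] = R
Query 2: L[2] = O
Query 3: D[0] = Y
Query 4: B[2] = W
Query 5: R[1] = Y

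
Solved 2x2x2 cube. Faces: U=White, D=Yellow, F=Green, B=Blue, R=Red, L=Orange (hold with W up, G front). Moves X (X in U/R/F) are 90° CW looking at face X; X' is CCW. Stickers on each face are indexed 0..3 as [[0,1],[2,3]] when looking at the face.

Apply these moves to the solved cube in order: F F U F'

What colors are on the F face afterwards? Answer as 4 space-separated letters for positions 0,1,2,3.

Answer: R G O G

Derivation:
After move 1 (F): F=GGGG U=WWOO R=WRWR D=RRYY L=OYOY
After move 2 (F): F=GGGG U=WWYY R=OROR D=WWYY L=OROR
After move 3 (U): U=YWYW F=ORGG R=BBOR B=ORBB L=GGOR
After move 4 (F'): F=RGOG U=YWBO R=WBWR D=GRYY L=GWOY
Query: F face = RGOG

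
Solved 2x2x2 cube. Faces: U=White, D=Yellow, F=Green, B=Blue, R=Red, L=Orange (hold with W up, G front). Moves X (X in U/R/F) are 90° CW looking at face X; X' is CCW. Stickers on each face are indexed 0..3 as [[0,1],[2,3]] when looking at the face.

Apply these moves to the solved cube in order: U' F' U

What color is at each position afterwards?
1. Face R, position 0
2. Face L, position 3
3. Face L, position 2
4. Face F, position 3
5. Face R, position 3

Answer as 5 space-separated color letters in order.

After move 1 (U'): U=WWWW F=OOGG R=GGRR B=RRBB L=BBOO
After move 2 (F'): F=OGOG U=WWGR R=YGYR D=BOYY L=BWOW
After move 3 (U): U=GWRW F=YGOG R=RRYR B=BWBB L=OGOW
Query 1: R[0] = R
Query 2: L[3] = W
Query 3: L[2] = O
Query 4: F[3] = G
Query 5: R[3] = R

Answer: R W O G R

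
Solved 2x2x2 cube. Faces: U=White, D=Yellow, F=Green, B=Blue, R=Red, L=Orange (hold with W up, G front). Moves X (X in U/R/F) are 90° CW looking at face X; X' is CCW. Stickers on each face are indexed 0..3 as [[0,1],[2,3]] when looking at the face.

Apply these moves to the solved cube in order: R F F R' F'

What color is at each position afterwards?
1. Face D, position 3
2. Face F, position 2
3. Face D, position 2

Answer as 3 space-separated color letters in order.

After move 1 (R): R=RRRR U=WGWG F=GYGY D=YBYB B=WBWB
After move 2 (F): F=GGYY U=WGOO R=WRGR D=RRYB L=OYOB
After move 3 (F): F=YGYG U=WGBY R=OROR D=GWYB L=OROR
After move 4 (R'): R=RROO U=WWBW F=YGYY D=GGYG B=BBWB
After move 5 (F'): F=GYYY U=WWRO R=GRGO D=RRYG L=OWOB
Query 1: D[3] = G
Query 2: F[2] = Y
Query 3: D[2] = Y

Answer: G Y Y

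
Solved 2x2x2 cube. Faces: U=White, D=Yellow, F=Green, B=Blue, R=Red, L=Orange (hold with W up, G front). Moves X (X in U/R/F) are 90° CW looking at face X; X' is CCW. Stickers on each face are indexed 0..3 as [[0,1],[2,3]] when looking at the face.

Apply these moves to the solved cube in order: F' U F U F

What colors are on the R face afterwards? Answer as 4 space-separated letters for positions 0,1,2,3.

After move 1 (F'): F=GGGG U=WWRR R=YRYR D=OOYY L=OWOW
After move 2 (U): U=RWRW F=YRGG R=BBYR B=OWBB L=GGOW
After move 3 (F): F=GYGR U=RWWG R=RBWR D=YBYY L=GOOO
After move 4 (U): U=WRGW F=RBGR R=OWWR B=GOBB L=GYOO
After move 5 (F): F=GRRB U=WROY R=GWWR D=WOYY L=GYOB
Query: R face = GWWR

Answer: G W W R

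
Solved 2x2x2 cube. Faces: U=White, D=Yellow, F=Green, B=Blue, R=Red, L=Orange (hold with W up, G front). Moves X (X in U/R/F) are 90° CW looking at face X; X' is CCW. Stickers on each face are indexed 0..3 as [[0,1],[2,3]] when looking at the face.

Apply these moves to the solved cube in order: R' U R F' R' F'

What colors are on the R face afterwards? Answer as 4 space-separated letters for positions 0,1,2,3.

Answer: G B W Y

Derivation:
After move 1 (R'): R=RRRR U=WBWB F=GWGW D=YGYG B=YBYB
After move 2 (U): U=WWBB F=RRGW R=YBRR B=OOYB L=GWOO
After move 3 (R): R=RYRB U=WRBW F=RGGG D=YYYO B=BOWB
After move 4 (F'): F=GGRG U=WRRR R=YYYB D=WOYO L=GWOB
After move 5 (R'): R=YBYY U=WWRB F=GRRR D=WGYG B=OOOB
After move 6 (F'): F=RRGR U=WWYY R=GBWY D=WBYG L=GBOR
Query: R face = GBWY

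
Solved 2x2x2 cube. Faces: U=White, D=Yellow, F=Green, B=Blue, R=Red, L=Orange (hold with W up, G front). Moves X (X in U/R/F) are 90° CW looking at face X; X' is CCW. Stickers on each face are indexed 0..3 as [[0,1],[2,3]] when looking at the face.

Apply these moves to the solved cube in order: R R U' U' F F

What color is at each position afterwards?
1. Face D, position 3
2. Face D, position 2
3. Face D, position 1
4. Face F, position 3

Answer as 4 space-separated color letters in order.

Answer: W Y Y G

Derivation:
After move 1 (R): R=RRRR U=WGWG F=GYGY D=YBYB B=WBWB
After move 2 (R): R=RRRR U=WYWY F=GBGB D=YWYW B=GBGB
After move 3 (U'): U=YYWW F=OOGB R=GBRR B=RRGB L=GBOO
After move 4 (U'): U=YWYW F=GBGB R=OORR B=GBGB L=RROO
After move 5 (F): F=GGBB U=YWOR R=YOWR D=ROYW L=RYOW
After move 6 (F): F=BGBG U=YWWY R=OORR D=WYYW L=RROO
Query 1: D[3] = W
Query 2: D[2] = Y
Query 3: D[1] = Y
Query 4: F[3] = G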